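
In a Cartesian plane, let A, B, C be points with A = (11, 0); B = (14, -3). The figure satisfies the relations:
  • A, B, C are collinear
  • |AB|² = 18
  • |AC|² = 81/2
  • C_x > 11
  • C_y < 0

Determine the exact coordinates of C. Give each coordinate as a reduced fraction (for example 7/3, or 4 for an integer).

C = (31/2, -9/2)

1. C_x = 31/2  [[A, B, C are collinear ⇒ 3x+3y-33=0] ∩ [|C−(11, 0)|²=81/2]]
2. C_y = -9/2  [[A, B, C are collinear ⇒ 3x+3y-33=0] ∩ [|C−(11, 0)|²=81/2]]
   so C = (31/2, -9/2)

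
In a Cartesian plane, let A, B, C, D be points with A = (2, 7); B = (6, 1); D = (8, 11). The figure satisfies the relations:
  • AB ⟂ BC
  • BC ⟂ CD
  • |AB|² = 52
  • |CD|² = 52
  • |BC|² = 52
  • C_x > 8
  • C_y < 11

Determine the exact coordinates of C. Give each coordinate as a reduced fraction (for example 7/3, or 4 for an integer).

1. C_x = 12  [[AB ⟂ BC ⇒ 4x-6y-18=0] ∩ [|C−(8, 11)|²=52]]
2. C_y = 5  [[AB ⟂ BC ⇒ 4x-6y-18=0] ∩ [|C−(8, 11)|²=52]]
   so C = (12, 5)

C = (12, 5)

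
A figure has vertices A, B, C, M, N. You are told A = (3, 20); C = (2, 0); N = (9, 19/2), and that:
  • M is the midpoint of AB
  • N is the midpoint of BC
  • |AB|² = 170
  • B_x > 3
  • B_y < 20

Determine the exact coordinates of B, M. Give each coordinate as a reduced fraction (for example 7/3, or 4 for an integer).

1. B_x = 16  [B = 2·N−C = 2·(9, 19/2)−(2, 0)]
2. B_y = 19  [B = 2·N−C = 2·(9, 19/2)−(2, 0)]
   so B = (16, 19)
3. M_x = 19/2  [2·M = A+B = (3, 20)+(16, 19)]
4. M_y = 39/2  [2·M = A+B = (3, 20)+(16, 19)]
   so M = (19/2, 39/2)

B = (16, 19)
M = (19/2, 39/2)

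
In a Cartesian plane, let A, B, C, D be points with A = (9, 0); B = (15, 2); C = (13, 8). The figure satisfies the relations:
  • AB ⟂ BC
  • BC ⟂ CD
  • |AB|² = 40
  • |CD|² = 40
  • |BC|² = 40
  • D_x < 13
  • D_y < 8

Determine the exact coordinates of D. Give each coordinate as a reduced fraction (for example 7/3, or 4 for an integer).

1. D_x = 7  [[BC ⟂ CD ⇒ -2x+6y-22=0] ∩ [|D−(13, 8)|²=40]]
2. D_y = 6  [[BC ⟂ CD ⇒ -2x+6y-22=0] ∩ [|D−(13, 8)|²=40]]
   so D = (7, 6)

D = (7, 6)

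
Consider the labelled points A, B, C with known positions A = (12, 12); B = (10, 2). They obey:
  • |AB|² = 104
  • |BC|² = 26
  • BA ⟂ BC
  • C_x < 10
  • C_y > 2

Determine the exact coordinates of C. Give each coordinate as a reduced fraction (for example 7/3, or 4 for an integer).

C = (5, 3)

1. C_x = 5  [[BA ⟂ BC ⇒ 2x+10y-40=0] ∩ [|C−(10, 2)|²=26]]
2. C_y = 3  [[BA ⟂ BC ⇒ 2x+10y-40=0] ∩ [|C−(10, 2)|²=26]]
   so C = (5, 3)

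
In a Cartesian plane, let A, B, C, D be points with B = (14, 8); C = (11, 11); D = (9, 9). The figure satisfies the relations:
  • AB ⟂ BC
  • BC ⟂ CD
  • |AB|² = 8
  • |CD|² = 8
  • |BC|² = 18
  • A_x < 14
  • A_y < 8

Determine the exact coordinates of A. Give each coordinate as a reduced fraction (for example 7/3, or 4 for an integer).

A = (12, 6)

1. A_x = 12  [[AB ⟂ BC ⇒ 3x-3y-18=0] ∩ [|A−(14, 8)|²=8]]
2. A_y = 6  [[AB ⟂ BC ⇒ 3x-3y-18=0] ∩ [|A−(14, 8)|²=8]]
   so A = (12, 6)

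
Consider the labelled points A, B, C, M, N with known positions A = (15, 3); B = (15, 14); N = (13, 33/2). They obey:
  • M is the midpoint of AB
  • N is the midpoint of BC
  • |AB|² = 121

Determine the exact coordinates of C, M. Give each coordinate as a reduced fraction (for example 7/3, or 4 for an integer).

1. M_x = 15  [2·M = A+B = (15, 3)+(15, 14)]
2. M_y = 17/2  [2·M = A+B = (15, 3)+(15, 14)]
   so M = (15, 17/2)
3. C_x = 11  [C = 2·N−B = 2·(13, 33/2)−(15, 14)]
4. C_y = 19  [C = 2·N−B = 2·(13, 33/2)−(15, 14)]
   so C = (11, 19)

C = (11, 19)
M = (15, 17/2)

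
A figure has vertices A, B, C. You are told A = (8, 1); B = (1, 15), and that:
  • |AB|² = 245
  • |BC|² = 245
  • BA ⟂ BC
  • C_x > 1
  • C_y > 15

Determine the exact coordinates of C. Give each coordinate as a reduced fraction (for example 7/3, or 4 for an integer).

C = (15, 22)

1. C_x = 15  [[BA ⟂ BC ⇒ 7x-14y+203=0] ∩ [|C−(1, 15)|²=245]]
2. C_y = 22  [[BA ⟂ BC ⇒ 7x-14y+203=0] ∩ [|C−(1, 15)|²=245]]
   so C = (15, 22)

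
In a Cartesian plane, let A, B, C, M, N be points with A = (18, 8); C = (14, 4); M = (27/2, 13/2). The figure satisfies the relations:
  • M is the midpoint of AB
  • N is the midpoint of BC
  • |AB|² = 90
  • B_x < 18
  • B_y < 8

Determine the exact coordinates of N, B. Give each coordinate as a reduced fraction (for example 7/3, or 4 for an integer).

N = (23/2, 9/2)
B = (9, 5)

1. B_x = 9  [B = 2·M−A = 2·(27/2, 13/2)−(18, 8)]
2. B_y = 5  [B = 2·M−A = 2·(27/2, 13/2)−(18, 8)]
   so B = (9, 5)
3. N_x = 23/2  [2·N = B+C = (9, 5)+(14, 4)]
4. N_y = 9/2  [2·N = B+C = (9, 5)+(14, 4)]
   so N = (23/2, 9/2)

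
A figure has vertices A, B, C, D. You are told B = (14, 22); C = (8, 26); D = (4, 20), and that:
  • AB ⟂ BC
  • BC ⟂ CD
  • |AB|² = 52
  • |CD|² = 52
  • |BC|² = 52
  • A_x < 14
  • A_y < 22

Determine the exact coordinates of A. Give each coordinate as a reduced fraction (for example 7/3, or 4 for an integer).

A = (10, 16)

1. A_x = 10  [[AB ⟂ BC ⇒ 6x-4y+4=0] ∩ [|A−(14, 22)|²=52]]
2. A_y = 16  [[AB ⟂ BC ⇒ 6x-4y+4=0] ∩ [|A−(14, 22)|²=52]]
   so A = (10, 16)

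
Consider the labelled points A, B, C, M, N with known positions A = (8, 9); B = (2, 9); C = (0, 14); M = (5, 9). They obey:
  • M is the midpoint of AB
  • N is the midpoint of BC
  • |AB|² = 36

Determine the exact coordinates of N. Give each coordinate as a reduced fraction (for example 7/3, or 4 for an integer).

1. N_x = 1  [2·N = B+C = (2, 9)+(0, 14)]
2. N_y = 23/2  [2·N = B+C = (2, 9)+(0, 14)]
   so N = (1, 23/2)

N = (1, 23/2)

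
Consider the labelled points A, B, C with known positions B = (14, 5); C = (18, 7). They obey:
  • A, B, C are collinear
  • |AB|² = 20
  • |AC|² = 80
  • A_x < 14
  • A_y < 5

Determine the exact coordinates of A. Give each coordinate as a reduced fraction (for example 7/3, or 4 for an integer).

1. A_x = 10  [[A, B, C are collinear ⇒ -2x+4y+8=0] ∩ [|A−(14, 5)|²=20]]
2. A_y = 3  [[A, B, C are collinear ⇒ -2x+4y+8=0] ∩ [|A−(14, 5)|²=20]]
   so A = (10, 3)

A = (10, 3)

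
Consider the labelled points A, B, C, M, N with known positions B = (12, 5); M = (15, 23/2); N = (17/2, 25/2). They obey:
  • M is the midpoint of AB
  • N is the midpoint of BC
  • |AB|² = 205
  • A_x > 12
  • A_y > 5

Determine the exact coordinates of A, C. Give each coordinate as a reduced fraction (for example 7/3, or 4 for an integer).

1. A_x = 18  [A = 2·M−B = 2·(15, 23/2)−(12, 5)]
2. A_y = 18  [A = 2·M−B = 2·(15, 23/2)−(12, 5)]
   so A = (18, 18)
3. C_x = 5  [C = 2·N−B = 2·(17/2, 25/2)−(12, 5)]
4. C_y = 20  [C = 2·N−B = 2·(17/2, 25/2)−(12, 5)]
   so C = (5, 20)

A = (18, 18)
C = (5, 20)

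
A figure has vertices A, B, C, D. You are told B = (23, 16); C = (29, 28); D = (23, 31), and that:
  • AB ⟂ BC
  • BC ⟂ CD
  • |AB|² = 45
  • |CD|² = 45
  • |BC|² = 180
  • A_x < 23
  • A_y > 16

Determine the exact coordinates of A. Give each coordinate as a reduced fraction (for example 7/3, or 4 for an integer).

A = (17, 19)

1. A_x = 17  [[AB ⟂ BC ⇒ -6x-12y+330=0] ∩ [|A−(23, 16)|²=45]]
2. A_y = 19  [[AB ⟂ BC ⇒ -6x-12y+330=0] ∩ [|A−(23, 16)|²=45]]
   so A = (17, 19)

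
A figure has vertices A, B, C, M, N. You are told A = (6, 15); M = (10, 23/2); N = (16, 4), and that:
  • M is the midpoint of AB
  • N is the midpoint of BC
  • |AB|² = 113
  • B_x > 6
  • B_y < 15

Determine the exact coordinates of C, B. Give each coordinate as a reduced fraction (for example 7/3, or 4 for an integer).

1. B_x = 14  [B = 2·M−A = 2·(10, 23/2)−(6, 15)]
2. B_y = 8  [B = 2·M−A = 2·(10, 23/2)−(6, 15)]
   so B = (14, 8)
3. C_x = 18  [C = 2·N−B = 2·(16, 4)−(14, 8)]
4. C_y = 0  [C = 2·N−B = 2·(16, 4)−(14, 8)]
   so C = (18, 0)

C = (18, 0)
B = (14, 8)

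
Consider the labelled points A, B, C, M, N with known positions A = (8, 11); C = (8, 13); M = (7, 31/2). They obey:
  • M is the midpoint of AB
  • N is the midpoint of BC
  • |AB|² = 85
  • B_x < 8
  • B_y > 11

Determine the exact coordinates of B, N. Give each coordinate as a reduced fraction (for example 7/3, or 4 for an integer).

1. B_x = 6  [B = 2·M−A = 2·(7, 31/2)−(8, 11)]
2. B_y = 20  [B = 2·M−A = 2·(7, 31/2)−(8, 11)]
   so B = (6, 20)
3. N_x = 7  [2·N = B+C = (6, 20)+(8, 13)]
4. N_y = 33/2  [2·N = B+C = (6, 20)+(8, 13)]
   so N = (7, 33/2)

B = (6, 20)
N = (7, 33/2)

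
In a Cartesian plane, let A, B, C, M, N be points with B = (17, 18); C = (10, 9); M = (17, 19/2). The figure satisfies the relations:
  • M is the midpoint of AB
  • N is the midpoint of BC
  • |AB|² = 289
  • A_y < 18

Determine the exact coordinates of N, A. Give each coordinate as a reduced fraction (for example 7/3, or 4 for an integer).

N = (27/2, 27/2)
A = (17, 1)

1. A_x = 17  [A = 2·M−B = 2·(17, 19/2)−(17, 18)]
2. A_y = 1  [A = 2·M−B = 2·(17, 19/2)−(17, 18)]
   so A = (17, 1)
3. N_x = 27/2  [2·N = B+C = (17, 18)+(10, 9)]
4. N_y = 27/2  [2·N = B+C = (17, 18)+(10, 9)]
   so N = (27/2, 27/2)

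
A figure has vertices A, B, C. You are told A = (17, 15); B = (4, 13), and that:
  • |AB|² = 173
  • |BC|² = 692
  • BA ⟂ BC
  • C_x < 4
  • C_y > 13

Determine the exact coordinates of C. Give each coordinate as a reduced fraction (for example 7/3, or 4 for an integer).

C = (0, 39)

1. C_x = 0  [[BA ⟂ BC ⇒ 13x+2y-78=0] ∩ [|C−(4, 13)|²=692]]
2. C_y = 39  [[BA ⟂ BC ⇒ 13x+2y-78=0] ∩ [|C−(4, 13)|²=692]]
   so C = (0, 39)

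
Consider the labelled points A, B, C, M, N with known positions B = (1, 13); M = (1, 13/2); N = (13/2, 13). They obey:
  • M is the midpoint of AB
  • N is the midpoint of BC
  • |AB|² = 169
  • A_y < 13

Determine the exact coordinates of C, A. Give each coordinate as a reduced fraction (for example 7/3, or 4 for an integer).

C = (12, 13)
A = (1, 0)

1. A_x = 1  [A = 2·M−B = 2·(1, 13/2)−(1, 13)]
2. A_y = 0  [A = 2·M−B = 2·(1, 13/2)−(1, 13)]
   so A = (1, 0)
3. C_x = 12  [C = 2·N−B = 2·(13/2, 13)−(1, 13)]
4. C_y = 13  [C = 2·N−B = 2·(13/2, 13)−(1, 13)]
   so C = (12, 13)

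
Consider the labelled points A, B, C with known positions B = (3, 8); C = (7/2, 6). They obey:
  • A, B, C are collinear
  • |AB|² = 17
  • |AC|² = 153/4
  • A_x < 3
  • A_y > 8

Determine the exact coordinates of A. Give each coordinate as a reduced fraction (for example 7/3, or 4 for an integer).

A = (2, 12)

1. A_x = 2  [[A, B, C are collinear ⇒ 2x+1/2y-10=0] ∩ [|A−(3, 8)|²=17]]
2. A_y = 12  [[A, B, C are collinear ⇒ 2x+1/2y-10=0] ∩ [|A−(3, 8)|²=17]]
   so A = (2, 12)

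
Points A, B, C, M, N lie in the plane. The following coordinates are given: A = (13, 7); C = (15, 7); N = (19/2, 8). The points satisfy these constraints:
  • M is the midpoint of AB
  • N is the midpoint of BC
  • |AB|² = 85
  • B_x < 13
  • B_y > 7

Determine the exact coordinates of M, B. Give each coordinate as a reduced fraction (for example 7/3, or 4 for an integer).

M = (17/2, 8)
B = (4, 9)

1. B_x = 4  [B = 2·N−C = 2·(19/2, 8)−(15, 7)]
2. B_y = 9  [B = 2·N−C = 2·(19/2, 8)−(15, 7)]
   so B = (4, 9)
3. M_x = 17/2  [2·M = A+B = (13, 7)+(4, 9)]
4. M_y = 8  [2·M = A+B = (13, 7)+(4, 9)]
   so M = (17/2, 8)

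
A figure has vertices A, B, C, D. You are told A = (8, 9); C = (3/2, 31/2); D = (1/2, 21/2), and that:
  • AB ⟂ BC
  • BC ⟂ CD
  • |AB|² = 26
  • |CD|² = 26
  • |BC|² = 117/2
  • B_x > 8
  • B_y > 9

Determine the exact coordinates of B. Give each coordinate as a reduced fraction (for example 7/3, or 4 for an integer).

B = (9, 14)

1. B_x = 9  [[BC ⟂ CD ⇒ 1x+5y-79=0] ∩ [|B−(8, 9)|²=26]]
2. B_y = 14  [[BC ⟂ CD ⇒ 1x+5y-79=0] ∩ [|B−(8, 9)|²=26]]
   so B = (9, 14)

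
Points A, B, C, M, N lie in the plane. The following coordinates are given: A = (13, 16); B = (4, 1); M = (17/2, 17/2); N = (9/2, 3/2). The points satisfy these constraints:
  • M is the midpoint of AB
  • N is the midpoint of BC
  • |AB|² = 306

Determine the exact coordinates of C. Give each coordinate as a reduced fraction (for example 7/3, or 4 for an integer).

C = (5, 2)

1. C_x = 5  [C = 2·N−B = 2·(9/2, 3/2)−(4, 1)]
2. C_y = 2  [C = 2·N−B = 2·(9/2, 3/2)−(4, 1)]
   so C = (5, 2)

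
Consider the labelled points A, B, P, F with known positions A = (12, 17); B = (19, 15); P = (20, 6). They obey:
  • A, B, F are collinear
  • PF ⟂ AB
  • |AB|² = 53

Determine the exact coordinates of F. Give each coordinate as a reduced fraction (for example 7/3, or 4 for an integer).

1. F_x = 1182/53  [[A, B, F are collinear ⇒ 2x+7y-143=0] ∩ [PF ⟂ AB ⇒ 7x-2y-128=0]]
2. F_y = 745/53  [[A, B, F are collinear ⇒ 2x+7y-143=0] ∩ [PF ⟂ AB ⇒ 7x-2y-128=0]]
   so F = (1182/53, 745/53)

F = (1182/53, 745/53)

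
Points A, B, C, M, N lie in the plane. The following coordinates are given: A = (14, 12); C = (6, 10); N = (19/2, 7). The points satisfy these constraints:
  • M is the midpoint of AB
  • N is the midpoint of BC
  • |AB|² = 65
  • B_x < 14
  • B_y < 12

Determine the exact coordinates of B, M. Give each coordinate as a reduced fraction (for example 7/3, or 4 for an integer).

1. B_x = 13  [B = 2·N−C = 2·(19/2, 7)−(6, 10)]
2. B_y = 4  [B = 2·N−C = 2·(19/2, 7)−(6, 10)]
   so B = (13, 4)
3. M_x = 27/2  [2·M = A+B = (14, 12)+(13, 4)]
4. M_y = 8  [2·M = A+B = (14, 12)+(13, 4)]
   so M = (27/2, 8)

B = (13, 4)
M = (27/2, 8)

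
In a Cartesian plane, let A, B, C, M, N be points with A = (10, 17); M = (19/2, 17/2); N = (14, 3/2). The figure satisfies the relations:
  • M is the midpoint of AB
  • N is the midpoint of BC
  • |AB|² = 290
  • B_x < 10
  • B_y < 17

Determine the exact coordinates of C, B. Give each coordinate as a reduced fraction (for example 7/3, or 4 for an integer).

1. B_x = 9  [B = 2·M−A = 2·(19/2, 17/2)−(10, 17)]
2. B_y = 0  [B = 2·M−A = 2·(19/2, 17/2)−(10, 17)]
   so B = (9, 0)
3. C_x = 19  [C = 2·N−B = 2·(14, 3/2)−(9, 0)]
4. C_y = 3  [C = 2·N−B = 2·(14, 3/2)−(9, 0)]
   so C = (19, 3)

C = (19, 3)
B = (9, 0)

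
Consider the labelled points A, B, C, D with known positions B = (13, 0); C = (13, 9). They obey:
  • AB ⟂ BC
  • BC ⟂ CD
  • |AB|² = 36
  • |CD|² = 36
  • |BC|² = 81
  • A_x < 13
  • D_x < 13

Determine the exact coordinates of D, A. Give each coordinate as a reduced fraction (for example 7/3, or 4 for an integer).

1. D_x = 7  [[BC ⟂ CD ⇒ 9y-81=0] ∩ [|D−(13, 9)|²=36]]
2. D_y = 9  [[BC ⟂ CD ⇒ 9y-81=0] ∩ [|D−(13, 9)|²=36]]
   so D = (7, 9)
3. A_x = 7  [[AB ⟂ BC ⇒ -9y=0] ∩ [|A−(13, 0)|²=36]]
4. A_y = 0  [[AB ⟂ BC ⇒ -9y=0] ∩ [|A−(13, 0)|²=36]]
   so A = (7, 0)

D = (7, 9)
A = (7, 0)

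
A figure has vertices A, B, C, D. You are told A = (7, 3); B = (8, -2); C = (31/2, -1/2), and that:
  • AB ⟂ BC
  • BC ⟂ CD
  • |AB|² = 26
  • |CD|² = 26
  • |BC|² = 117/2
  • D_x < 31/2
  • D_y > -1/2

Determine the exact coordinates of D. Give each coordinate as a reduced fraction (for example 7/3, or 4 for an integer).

1. D_x = 29/2  [[BC ⟂ CD ⇒ 15/2x+3/2y-231/2=0] ∩ [|D−(31/2, -1/2)|²=26]]
2. D_y = 9/2  [[BC ⟂ CD ⇒ 15/2x+3/2y-231/2=0] ∩ [|D−(31/2, -1/2)|²=26]]
   so D = (29/2, 9/2)

D = (29/2, 9/2)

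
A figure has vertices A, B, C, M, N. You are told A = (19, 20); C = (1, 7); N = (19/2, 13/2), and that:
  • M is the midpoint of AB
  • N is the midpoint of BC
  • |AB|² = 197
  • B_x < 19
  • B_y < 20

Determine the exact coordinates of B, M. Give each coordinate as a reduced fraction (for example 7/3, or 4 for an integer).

1. B_x = 18  [B = 2·N−C = 2·(19/2, 13/2)−(1, 7)]
2. B_y = 6  [B = 2·N−C = 2·(19/2, 13/2)−(1, 7)]
   so B = (18, 6)
3. M_x = 37/2  [2·M = A+B = (19, 20)+(18, 6)]
4. M_y = 13  [2·M = A+B = (19, 20)+(18, 6)]
   so M = (37/2, 13)

B = (18, 6)
M = (37/2, 13)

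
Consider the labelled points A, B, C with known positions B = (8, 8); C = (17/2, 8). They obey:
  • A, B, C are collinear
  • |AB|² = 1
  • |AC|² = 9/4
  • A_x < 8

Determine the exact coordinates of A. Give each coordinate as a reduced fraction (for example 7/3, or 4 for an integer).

A = (7, 8)

1. A_x = 7  [[A, B, C are collinear ⇒ 1/2y-4=0] ∩ [|A−(8, 8)|²=1]]
2. A_y = 8  [[A, B, C are collinear ⇒ 1/2y-4=0] ∩ [|A−(8, 8)|²=1]]
   so A = (7, 8)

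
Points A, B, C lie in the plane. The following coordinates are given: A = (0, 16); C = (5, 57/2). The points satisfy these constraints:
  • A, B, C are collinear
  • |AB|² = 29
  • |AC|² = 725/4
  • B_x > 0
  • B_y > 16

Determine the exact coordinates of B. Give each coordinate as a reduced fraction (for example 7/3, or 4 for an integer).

B = (2, 21)

1. B_x = 2  [[A, B, C are collinear ⇒ 25/2x-5y+80=0] ∩ [|B−(0, 16)|²=29]]
2. B_y = 21  [[A, B, C are collinear ⇒ 25/2x-5y+80=0] ∩ [|B−(0, 16)|²=29]]
   so B = (2, 21)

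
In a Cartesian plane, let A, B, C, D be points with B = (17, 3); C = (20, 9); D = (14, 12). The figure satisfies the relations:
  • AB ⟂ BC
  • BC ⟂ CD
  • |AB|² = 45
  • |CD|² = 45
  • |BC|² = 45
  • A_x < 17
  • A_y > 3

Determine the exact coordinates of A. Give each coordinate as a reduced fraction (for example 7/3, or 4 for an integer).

A = (11, 6)

1. A_x = 11  [[AB ⟂ BC ⇒ -3x-6y+69=0] ∩ [|A−(17, 3)|²=45]]
2. A_y = 6  [[AB ⟂ BC ⇒ -3x-6y+69=0] ∩ [|A−(17, 3)|²=45]]
   so A = (11, 6)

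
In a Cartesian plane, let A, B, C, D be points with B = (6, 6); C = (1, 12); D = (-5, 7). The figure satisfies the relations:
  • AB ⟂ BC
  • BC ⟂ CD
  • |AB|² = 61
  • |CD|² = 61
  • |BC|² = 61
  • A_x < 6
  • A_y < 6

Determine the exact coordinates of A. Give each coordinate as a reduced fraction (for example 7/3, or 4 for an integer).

1. A_x = 0  [[AB ⟂ BC ⇒ 5x-6y+6=0] ∩ [|A−(6, 6)|²=61]]
2. A_y = 1  [[AB ⟂ BC ⇒ 5x-6y+6=0] ∩ [|A−(6, 6)|²=61]]
   so A = (0, 1)

A = (0, 1)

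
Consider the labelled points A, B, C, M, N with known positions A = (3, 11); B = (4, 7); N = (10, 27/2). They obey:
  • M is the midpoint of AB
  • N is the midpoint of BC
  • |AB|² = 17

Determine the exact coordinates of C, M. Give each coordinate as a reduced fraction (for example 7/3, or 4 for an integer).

1. M_x = 7/2  [2·M = A+B = (3, 11)+(4, 7)]
2. M_y = 9  [2·M = A+B = (3, 11)+(4, 7)]
   so M = (7/2, 9)
3. C_x = 16  [C = 2·N−B = 2·(10, 27/2)−(4, 7)]
4. C_y = 20  [C = 2·N−B = 2·(10, 27/2)−(4, 7)]
   so C = (16, 20)

C = (16, 20)
M = (7/2, 9)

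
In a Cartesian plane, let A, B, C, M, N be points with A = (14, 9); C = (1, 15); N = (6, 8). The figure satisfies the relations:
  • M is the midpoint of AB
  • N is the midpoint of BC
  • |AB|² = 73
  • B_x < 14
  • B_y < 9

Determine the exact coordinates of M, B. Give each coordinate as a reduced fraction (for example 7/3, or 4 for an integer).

M = (25/2, 5)
B = (11, 1)

1. B_x = 11  [B = 2·N−C = 2·(6, 8)−(1, 15)]
2. B_y = 1  [B = 2·N−C = 2·(6, 8)−(1, 15)]
   so B = (11, 1)
3. M_x = 25/2  [2·M = A+B = (14, 9)+(11, 1)]
4. M_y = 5  [2·M = A+B = (14, 9)+(11, 1)]
   so M = (25/2, 5)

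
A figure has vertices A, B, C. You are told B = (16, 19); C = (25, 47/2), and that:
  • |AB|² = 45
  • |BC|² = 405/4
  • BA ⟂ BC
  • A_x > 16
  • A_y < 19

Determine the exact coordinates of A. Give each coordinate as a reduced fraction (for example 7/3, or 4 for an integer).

1. A_x = 19  [[BA ⟂ BC ⇒ 9x+9/2y-459/2=0] ∩ [|A−(16, 19)|²=45]]
2. A_y = 13  [[BA ⟂ BC ⇒ 9x+9/2y-459/2=0] ∩ [|A−(16, 19)|²=45]]
   so A = (19, 13)

A = (19, 13)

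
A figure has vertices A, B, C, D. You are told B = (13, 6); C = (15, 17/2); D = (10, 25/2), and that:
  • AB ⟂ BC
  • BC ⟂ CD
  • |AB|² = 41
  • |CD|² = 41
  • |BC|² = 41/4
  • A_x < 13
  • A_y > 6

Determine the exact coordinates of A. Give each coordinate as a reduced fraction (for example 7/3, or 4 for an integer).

1. A_x = 8  [[AB ⟂ BC ⇒ -2x-5/2y+41=0] ∩ [|A−(13, 6)|²=41]]
2. A_y = 10  [[AB ⟂ BC ⇒ -2x-5/2y+41=0] ∩ [|A−(13, 6)|²=41]]
   so A = (8, 10)

A = (8, 10)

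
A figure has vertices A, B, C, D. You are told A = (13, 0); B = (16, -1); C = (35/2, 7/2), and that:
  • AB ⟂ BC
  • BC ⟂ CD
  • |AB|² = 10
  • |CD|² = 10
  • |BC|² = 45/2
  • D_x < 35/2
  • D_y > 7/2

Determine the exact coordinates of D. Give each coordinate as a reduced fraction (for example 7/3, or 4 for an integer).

D = (29/2, 9/2)

1. D_x = 29/2  [[BC ⟂ CD ⇒ 3/2x+9/2y-42=0] ∩ [|D−(35/2, 7/2)|²=10]]
2. D_y = 9/2  [[BC ⟂ CD ⇒ 3/2x+9/2y-42=0] ∩ [|D−(35/2, 7/2)|²=10]]
   so D = (29/2, 9/2)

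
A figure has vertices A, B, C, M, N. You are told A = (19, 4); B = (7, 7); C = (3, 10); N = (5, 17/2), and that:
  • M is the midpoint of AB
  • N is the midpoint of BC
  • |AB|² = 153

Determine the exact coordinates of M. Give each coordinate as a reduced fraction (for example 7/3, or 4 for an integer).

1. M_x = 13  [2·M = A+B = (19, 4)+(7, 7)]
2. M_y = 11/2  [2·M = A+B = (19, 4)+(7, 7)]
   so M = (13, 11/2)

M = (13, 11/2)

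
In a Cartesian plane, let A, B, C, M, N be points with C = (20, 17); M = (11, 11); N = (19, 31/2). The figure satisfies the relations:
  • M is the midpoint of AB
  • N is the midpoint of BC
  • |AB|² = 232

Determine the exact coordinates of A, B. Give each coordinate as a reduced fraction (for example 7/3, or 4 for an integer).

A = (4, 8)
B = (18, 14)

1. B_x = 18  [B = 2·N−C = 2·(19, 31/2)−(20, 17)]
2. B_y = 14  [B = 2·N−C = 2·(19, 31/2)−(20, 17)]
   so B = (18, 14)
3. A_x = 4  [A = 2·M−B = 2·(11, 11)−(18, 14)]
4. A_y = 8  [A = 2·M−B = 2·(11, 11)−(18, 14)]
   so A = (4, 8)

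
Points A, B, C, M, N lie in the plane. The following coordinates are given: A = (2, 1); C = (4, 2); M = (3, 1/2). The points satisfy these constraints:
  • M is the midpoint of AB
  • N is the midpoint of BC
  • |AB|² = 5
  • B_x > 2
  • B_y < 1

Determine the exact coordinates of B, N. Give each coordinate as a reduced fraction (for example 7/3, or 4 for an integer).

B = (4, 0)
N = (4, 1)

1. B_x = 4  [B = 2·M−A = 2·(3, 1/2)−(2, 1)]
2. B_y = 0  [B = 2·M−A = 2·(3, 1/2)−(2, 1)]
   so B = (4, 0)
3. N_x = 4  [2·N = B+C = (4, 0)+(4, 2)]
4. N_y = 1  [2·N = B+C = (4, 0)+(4, 2)]
   so N = (4, 1)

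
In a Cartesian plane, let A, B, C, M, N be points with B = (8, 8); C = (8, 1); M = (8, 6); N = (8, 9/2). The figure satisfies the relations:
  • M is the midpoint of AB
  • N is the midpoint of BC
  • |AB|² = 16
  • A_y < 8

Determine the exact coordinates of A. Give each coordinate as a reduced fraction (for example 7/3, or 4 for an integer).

A = (8, 4)

1. A_x = 8  [A = 2·M−B = 2·(8, 6)−(8, 8)]
2. A_y = 4  [A = 2·M−B = 2·(8, 6)−(8, 8)]
   so A = (8, 4)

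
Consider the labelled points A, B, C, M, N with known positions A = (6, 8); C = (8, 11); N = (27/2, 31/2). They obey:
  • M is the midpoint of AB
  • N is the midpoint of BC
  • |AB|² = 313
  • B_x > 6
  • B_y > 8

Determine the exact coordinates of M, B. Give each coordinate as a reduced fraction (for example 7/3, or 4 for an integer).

M = (25/2, 14)
B = (19, 20)

1. B_x = 19  [B = 2·N−C = 2·(27/2, 31/2)−(8, 11)]
2. B_y = 20  [B = 2·N−C = 2·(27/2, 31/2)−(8, 11)]
   so B = (19, 20)
3. M_x = 25/2  [2·M = A+B = (6, 8)+(19, 20)]
4. M_y = 14  [2·M = A+B = (6, 8)+(19, 20)]
   so M = (25/2, 14)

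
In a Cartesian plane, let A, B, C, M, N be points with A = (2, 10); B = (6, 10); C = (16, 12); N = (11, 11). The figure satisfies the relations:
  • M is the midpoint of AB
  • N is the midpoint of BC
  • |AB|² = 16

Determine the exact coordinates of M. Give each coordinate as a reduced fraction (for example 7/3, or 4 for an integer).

M = (4, 10)

1. M_x = 4  [2·M = A+B = (2, 10)+(6, 10)]
2. M_y = 10  [2·M = A+B = (2, 10)+(6, 10)]
   so M = (4, 10)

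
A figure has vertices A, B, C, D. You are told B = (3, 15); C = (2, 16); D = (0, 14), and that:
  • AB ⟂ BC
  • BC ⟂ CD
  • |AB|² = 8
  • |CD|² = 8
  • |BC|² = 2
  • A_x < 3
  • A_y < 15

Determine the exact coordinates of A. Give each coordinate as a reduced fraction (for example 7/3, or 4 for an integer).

A = (1, 13)

1. A_x = 1  [[AB ⟂ BC ⇒ 1x-1y+12=0] ∩ [|A−(3, 15)|²=8]]
2. A_y = 13  [[AB ⟂ BC ⇒ 1x-1y+12=0] ∩ [|A−(3, 15)|²=8]]
   so A = (1, 13)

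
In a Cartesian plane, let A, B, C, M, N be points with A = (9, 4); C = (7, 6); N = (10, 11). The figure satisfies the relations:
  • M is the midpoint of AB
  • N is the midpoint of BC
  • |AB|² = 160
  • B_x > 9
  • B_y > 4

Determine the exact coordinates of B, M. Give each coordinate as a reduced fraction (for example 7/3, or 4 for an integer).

B = (13, 16)
M = (11, 10)

1. B_x = 13  [B = 2·N−C = 2·(10, 11)−(7, 6)]
2. B_y = 16  [B = 2·N−C = 2·(10, 11)−(7, 6)]
   so B = (13, 16)
3. M_x = 11  [2·M = A+B = (9, 4)+(13, 16)]
4. M_y = 10  [2·M = A+B = (9, 4)+(13, 16)]
   so M = (11, 10)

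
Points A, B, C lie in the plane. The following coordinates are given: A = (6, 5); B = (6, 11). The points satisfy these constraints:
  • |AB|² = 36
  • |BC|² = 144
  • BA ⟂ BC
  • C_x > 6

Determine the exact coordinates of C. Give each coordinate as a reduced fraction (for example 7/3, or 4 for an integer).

1. C_x = 18  [[BA ⟂ BC ⇒ -6y+66=0] ∩ [|C−(6, 11)|²=144]]
2. C_y = 11  [[BA ⟂ BC ⇒ -6y+66=0] ∩ [|C−(6, 11)|²=144]]
   so C = (18, 11)

C = (18, 11)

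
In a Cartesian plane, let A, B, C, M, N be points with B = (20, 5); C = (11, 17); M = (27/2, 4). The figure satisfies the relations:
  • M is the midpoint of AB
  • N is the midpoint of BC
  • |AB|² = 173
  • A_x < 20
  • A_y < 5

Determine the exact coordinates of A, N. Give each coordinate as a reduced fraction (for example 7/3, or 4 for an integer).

A = (7, 3)
N = (31/2, 11)

1. A_x = 7  [A = 2·M−B = 2·(27/2, 4)−(20, 5)]
2. A_y = 3  [A = 2·M−B = 2·(27/2, 4)−(20, 5)]
   so A = (7, 3)
3. N_x = 31/2  [2·N = B+C = (20, 5)+(11, 17)]
4. N_y = 11  [2·N = B+C = (20, 5)+(11, 17)]
   so N = (31/2, 11)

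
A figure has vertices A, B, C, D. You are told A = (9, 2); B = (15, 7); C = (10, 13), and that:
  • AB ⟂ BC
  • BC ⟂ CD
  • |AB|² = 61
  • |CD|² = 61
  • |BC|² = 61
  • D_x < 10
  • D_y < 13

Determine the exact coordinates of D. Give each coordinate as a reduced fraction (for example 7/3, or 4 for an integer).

1. D_x = 4  [[BC ⟂ CD ⇒ -5x+6y-28=0] ∩ [|D−(10, 13)|²=61]]
2. D_y = 8  [[BC ⟂ CD ⇒ -5x+6y-28=0] ∩ [|D−(10, 13)|²=61]]
   so D = (4, 8)

D = (4, 8)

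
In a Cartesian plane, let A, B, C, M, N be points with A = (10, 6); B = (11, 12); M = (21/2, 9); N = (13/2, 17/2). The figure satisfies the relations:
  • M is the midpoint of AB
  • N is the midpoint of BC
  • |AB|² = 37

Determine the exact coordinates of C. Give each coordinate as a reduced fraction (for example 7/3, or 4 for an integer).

1. C_x = 2  [C = 2·N−B = 2·(13/2, 17/2)−(11, 12)]
2. C_y = 5  [C = 2·N−B = 2·(13/2, 17/2)−(11, 12)]
   so C = (2, 5)

C = (2, 5)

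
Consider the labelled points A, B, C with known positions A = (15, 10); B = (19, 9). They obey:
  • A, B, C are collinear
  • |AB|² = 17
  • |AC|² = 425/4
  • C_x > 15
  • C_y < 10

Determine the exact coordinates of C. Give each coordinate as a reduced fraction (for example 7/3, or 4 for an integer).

C = (25, 15/2)

1. C_x = 25  [[A, B, C are collinear ⇒ 1x+4y-55=0] ∩ [|C−(15, 10)|²=425/4]]
2. C_y = 15/2  [[A, B, C are collinear ⇒ 1x+4y-55=0] ∩ [|C−(15, 10)|²=425/4]]
   so C = (25, 15/2)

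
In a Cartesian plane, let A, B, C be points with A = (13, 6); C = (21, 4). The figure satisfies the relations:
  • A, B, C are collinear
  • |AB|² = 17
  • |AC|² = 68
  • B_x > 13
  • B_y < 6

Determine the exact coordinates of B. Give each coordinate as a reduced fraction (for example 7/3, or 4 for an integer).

B = (17, 5)

1. B_x = 17  [[A, B, C are collinear ⇒ -2x-8y+74=0] ∩ [|B−(13, 6)|²=17]]
2. B_y = 5  [[A, B, C are collinear ⇒ -2x-8y+74=0] ∩ [|B−(13, 6)|²=17]]
   so B = (17, 5)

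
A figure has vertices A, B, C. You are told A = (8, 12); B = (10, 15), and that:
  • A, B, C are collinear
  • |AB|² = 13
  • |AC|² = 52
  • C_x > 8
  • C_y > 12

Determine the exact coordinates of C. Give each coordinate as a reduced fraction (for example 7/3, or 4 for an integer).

1. C_x = 12  [[A, B, C are collinear ⇒ -3x+2y=0] ∩ [|C−(8, 12)|²=52]]
2. C_y = 18  [[A, B, C are collinear ⇒ -3x+2y=0] ∩ [|C−(8, 12)|²=52]]
   so C = (12, 18)

C = (12, 18)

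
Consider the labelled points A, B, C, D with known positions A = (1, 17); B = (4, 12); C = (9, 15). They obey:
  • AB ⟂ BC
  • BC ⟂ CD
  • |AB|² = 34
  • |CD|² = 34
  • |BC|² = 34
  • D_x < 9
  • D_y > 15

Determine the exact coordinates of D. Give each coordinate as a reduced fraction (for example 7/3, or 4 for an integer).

1. D_x = 6  [[BC ⟂ CD ⇒ 5x+3y-90=0] ∩ [|D−(9, 15)|²=34]]
2. D_y = 20  [[BC ⟂ CD ⇒ 5x+3y-90=0] ∩ [|D−(9, 15)|²=34]]
   so D = (6, 20)

D = (6, 20)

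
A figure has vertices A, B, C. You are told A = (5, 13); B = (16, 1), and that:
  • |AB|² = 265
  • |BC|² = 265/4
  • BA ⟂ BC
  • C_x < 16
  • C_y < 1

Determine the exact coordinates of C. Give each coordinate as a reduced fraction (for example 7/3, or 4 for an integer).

C = (10, -9/2)

1. C_x = 10  [[BA ⟂ BC ⇒ -11x+12y+164=0] ∩ [|C−(16, 1)|²=265/4]]
2. C_y = -9/2  [[BA ⟂ BC ⇒ -11x+12y+164=0] ∩ [|C−(16, 1)|²=265/4]]
   so C = (10, -9/2)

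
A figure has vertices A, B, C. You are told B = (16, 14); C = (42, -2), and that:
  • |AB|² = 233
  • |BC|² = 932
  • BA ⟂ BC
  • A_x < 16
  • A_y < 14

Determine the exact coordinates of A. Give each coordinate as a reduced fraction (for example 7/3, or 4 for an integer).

1. A_x = 8  [[BA ⟂ BC ⇒ 26x-16y-192=0] ∩ [|A−(16, 14)|²=233]]
2. A_y = 1  [[BA ⟂ BC ⇒ 26x-16y-192=0] ∩ [|A−(16, 14)|²=233]]
   so A = (8, 1)

A = (8, 1)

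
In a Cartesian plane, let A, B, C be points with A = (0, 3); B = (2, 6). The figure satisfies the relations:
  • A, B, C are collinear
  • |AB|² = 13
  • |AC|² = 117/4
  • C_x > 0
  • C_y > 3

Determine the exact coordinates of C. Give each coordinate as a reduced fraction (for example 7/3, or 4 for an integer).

C = (3, 15/2)

1. C_x = 3  [[A, B, C are collinear ⇒ -3x+2y-6=0] ∩ [|C−(0, 3)|²=117/4]]
2. C_y = 15/2  [[A, B, C are collinear ⇒ -3x+2y-6=0] ∩ [|C−(0, 3)|²=117/4]]
   so C = (3, 15/2)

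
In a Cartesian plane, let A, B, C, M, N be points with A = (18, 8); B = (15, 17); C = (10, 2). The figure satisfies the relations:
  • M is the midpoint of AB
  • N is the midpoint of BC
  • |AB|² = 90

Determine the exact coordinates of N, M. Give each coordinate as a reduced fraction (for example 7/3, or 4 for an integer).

1. M_x = 33/2  [2·M = A+B = (18, 8)+(15, 17)]
2. M_y = 25/2  [2·M = A+B = (18, 8)+(15, 17)]
   so M = (33/2, 25/2)
3. N_x = 25/2  [2·N = B+C = (15, 17)+(10, 2)]
4. N_y = 19/2  [2·N = B+C = (15, 17)+(10, 2)]
   so N = (25/2, 19/2)

N = (25/2, 19/2)
M = (33/2, 25/2)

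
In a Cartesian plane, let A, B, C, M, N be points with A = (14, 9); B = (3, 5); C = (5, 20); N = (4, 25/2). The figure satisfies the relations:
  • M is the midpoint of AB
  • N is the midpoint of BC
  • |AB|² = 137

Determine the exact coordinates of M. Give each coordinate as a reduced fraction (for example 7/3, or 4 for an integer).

1. M_x = 17/2  [2·M = A+B = (14, 9)+(3, 5)]
2. M_y = 7  [2·M = A+B = (14, 9)+(3, 5)]
   so M = (17/2, 7)

M = (17/2, 7)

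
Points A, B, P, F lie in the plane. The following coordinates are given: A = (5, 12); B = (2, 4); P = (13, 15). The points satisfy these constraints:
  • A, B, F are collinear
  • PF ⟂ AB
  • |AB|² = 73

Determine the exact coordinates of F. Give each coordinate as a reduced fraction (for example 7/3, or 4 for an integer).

F = (509/73, 1260/73)

1. F_x = 509/73  [[A, B, F are collinear ⇒ 8x-3y-4=0] ∩ [PF ⟂ AB ⇒ -3x-8y+159=0]]
2. F_y = 1260/73  [[A, B, F are collinear ⇒ 8x-3y-4=0] ∩ [PF ⟂ AB ⇒ -3x-8y+159=0]]
   so F = (509/73, 1260/73)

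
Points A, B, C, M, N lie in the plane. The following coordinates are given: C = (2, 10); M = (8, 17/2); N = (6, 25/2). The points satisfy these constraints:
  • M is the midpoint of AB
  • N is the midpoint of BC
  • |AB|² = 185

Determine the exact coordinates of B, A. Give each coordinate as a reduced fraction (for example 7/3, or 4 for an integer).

1. B_x = 10  [B = 2·N−C = 2·(6, 25/2)−(2, 10)]
2. B_y = 15  [B = 2·N−C = 2·(6, 25/2)−(2, 10)]
   so B = (10, 15)
3. A_x = 6  [A = 2·M−B = 2·(8, 17/2)−(10, 15)]
4. A_y = 2  [A = 2·M−B = 2·(8, 17/2)−(10, 15)]
   so A = (6, 2)

B = (10, 15)
A = (6, 2)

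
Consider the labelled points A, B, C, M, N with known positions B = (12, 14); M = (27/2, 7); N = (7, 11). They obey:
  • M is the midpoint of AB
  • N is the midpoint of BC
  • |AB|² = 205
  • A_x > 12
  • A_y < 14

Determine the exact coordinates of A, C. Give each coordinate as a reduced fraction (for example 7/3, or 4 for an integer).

1. A_x = 15  [A = 2·M−B = 2·(27/2, 7)−(12, 14)]
2. A_y = 0  [A = 2·M−B = 2·(27/2, 7)−(12, 14)]
   so A = (15, 0)
3. C_x = 2  [C = 2·N−B = 2·(7, 11)−(12, 14)]
4. C_y = 8  [C = 2·N−B = 2·(7, 11)−(12, 14)]
   so C = (2, 8)

A = (15, 0)
C = (2, 8)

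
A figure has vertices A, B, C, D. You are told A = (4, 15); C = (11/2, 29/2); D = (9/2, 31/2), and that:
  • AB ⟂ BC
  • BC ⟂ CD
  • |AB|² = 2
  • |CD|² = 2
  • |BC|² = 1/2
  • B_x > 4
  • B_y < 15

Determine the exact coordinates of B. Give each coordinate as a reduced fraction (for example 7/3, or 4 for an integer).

1. B_x = 5  [[BC ⟂ CD ⇒ 1x-1y+9=0] ∩ [|B−(4, 15)|²=2]]
2. B_y = 14  [[BC ⟂ CD ⇒ 1x-1y+9=0] ∩ [|B−(4, 15)|²=2]]
   so B = (5, 14)

B = (5, 14)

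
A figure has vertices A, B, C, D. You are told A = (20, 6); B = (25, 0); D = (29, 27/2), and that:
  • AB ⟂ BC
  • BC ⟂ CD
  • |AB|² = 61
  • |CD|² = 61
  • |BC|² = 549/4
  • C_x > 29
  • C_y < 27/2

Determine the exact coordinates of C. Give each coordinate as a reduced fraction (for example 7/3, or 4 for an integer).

C = (34, 15/2)

1. C_x = 34  [[AB ⟂ BC ⇒ 5x-6y-125=0] ∩ [|C−(29, 27/2)|²=61]]
2. C_y = 15/2  [[AB ⟂ BC ⇒ 5x-6y-125=0] ∩ [|C−(29, 27/2)|²=61]]
   so C = (34, 15/2)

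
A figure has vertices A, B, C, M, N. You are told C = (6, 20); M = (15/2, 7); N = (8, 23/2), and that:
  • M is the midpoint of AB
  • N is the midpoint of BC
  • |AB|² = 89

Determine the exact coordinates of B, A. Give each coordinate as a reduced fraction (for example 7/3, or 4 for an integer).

B = (10, 3)
A = (5, 11)

1. B_x = 10  [B = 2·N−C = 2·(8, 23/2)−(6, 20)]
2. B_y = 3  [B = 2·N−C = 2·(8, 23/2)−(6, 20)]
   so B = (10, 3)
3. A_x = 5  [A = 2·M−B = 2·(15/2, 7)−(10, 3)]
4. A_y = 11  [A = 2·M−B = 2·(15/2, 7)−(10, 3)]
   so A = (5, 11)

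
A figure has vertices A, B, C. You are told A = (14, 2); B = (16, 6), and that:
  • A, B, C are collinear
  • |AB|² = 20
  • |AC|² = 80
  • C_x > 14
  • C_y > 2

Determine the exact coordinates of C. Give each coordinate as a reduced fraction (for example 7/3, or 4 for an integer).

1. C_x = 18  [[A, B, C are collinear ⇒ -4x+2y+52=0] ∩ [|C−(14, 2)|²=80]]
2. C_y = 10  [[A, B, C are collinear ⇒ -4x+2y+52=0] ∩ [|C−(14, 2)|²=80]]
   so C = (18, 10)

C = (18, 10)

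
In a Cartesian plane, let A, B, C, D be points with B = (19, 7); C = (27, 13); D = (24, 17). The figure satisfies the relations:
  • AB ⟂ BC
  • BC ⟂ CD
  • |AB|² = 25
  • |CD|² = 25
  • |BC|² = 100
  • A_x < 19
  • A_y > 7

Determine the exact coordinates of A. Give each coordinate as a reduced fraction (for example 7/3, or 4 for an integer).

1. A_x = 16  [[AB ⟂ BC ⇒ -8x-6y+194=0] ∩ [|A−(19, 7)|²=25]]
2. A_y = 11  [[AB ⟂ BC ⇒ -8x-6y+194=0] ∩ [|A−(19, 7)|²=25]]
   so A = (16, 11)

A = (16, 11)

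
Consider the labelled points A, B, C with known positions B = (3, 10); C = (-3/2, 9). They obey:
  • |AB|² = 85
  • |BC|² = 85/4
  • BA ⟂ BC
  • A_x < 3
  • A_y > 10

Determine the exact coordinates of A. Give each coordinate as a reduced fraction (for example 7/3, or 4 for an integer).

1. A_x = 1  [[BA ⟂ BC ⇒ -9/2x-1y+47/2=0] ∩ [|A−(3, 10)|²=85]]
2. A_y = 19  [[BA ⟂ BC ⇒ -9/2x-1y+47/2=0] ∩ [|A−(3, 10)|²=85]]
   so A = (1, 19)

A = (1, 19)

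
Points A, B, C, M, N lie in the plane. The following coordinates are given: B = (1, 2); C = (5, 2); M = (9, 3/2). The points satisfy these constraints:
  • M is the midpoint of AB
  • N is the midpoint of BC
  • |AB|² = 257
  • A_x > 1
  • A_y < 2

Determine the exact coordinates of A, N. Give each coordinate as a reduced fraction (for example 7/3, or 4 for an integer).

1. A_x = 17  [A = 2·M−B = 2·(9, 3/2)−(1, 2)]
2. A_y = 1  [A = 2·M−B = 2·(9, 3/2)−(1, 2)]
   so A = (17, 1)
3. N_x = 3  [2·N = B+C = (1, 2)+(5, 2)]
4. N_y = 2  [2·N = B+C = (1, 2)+(5, 2)]
   so N = (3, 2)

A = (17, 1)
N = (3, 2)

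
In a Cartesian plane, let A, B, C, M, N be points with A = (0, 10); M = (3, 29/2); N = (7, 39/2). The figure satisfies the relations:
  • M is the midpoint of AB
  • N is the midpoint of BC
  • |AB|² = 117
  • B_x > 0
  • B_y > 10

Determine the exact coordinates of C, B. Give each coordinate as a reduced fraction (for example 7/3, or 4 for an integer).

C = (8, 20)
B = (6, 19)

1. B_x = 6  [B = 2·M−A = 2·(3, 29/2)−(0, 10)]
2. B_y = 19  [B = 2·M−A = 2·(3, 29/2)−(0, 10)]
   so B = (6, 19)
3. C_x = 8  [C = 2·N−B = 2·(7, 39/2)−(6, 19)]
4. C_y = 20  [C = 2·N−B = 2·(7, 39/2)−(6, 19)]
   so C = (8, 20)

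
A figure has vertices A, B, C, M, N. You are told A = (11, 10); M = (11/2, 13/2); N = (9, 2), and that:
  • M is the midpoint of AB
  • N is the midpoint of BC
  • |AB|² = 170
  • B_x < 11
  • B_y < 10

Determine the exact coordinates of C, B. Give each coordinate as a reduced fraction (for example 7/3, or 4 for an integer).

1. B_x = 0  [B = 2·M−A = 2·(11/2, 13/2)−(11, 10)]
2. B_y = 3  [B = 2·M−A = 2·(11/2, 13/2)−(11, 10)]
   so B = (0, 3)
3. C_x = 18  [C = 2·N−B = 2·(9, 2)−(0, 3)]
4. C_y = 1  [C = 2·N−B = 2·(9, 2)−(0, 3)]
   so C = (18, 1)

C = (18, 1)
B = (0, 3)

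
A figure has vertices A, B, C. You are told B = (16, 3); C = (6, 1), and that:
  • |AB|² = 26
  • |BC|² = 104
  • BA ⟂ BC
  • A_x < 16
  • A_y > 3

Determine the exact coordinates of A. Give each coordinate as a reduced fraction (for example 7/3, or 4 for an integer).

A = (15, 8)

1. A_x = 15  [[BA ⟂ BC ⇒ -10x-2y+166=0] ∩ [|A−(16, 3)|²=26]]
2. A_y = 8  [[BA ⟂ BC ⇒ -10x-2y+166=0] ∩ [|A−(16, 3)|²=26]]
   so A = (15, 8)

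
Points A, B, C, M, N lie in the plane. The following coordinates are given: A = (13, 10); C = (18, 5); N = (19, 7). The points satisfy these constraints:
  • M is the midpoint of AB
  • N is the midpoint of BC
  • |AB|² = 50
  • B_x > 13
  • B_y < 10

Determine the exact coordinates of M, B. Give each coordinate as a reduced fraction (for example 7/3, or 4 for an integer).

M = (33/2, 19/2)
B = (20, 9)

1. B_x = 20  [B = 2·N−C = 2·(19, 7)−(18, 5)]
2. B_y = 9  [B = 2·N−C = 2·(19, 7)−(18, 5)]
   so B = (20, 9)
3. M_x = 33/2  [2·M = A+B = (13, 10)+(20, 9)]
4. M_y = 19/2  [2·M = A+B = (13, 10)+(20, 9)]
   so M = (33/2, 19/2)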